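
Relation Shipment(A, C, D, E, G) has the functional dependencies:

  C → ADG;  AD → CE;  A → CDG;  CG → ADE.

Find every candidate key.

(A), (C)

{A}⁺: A→CDG adds C, D, G; CG→ADE adds E → {A, C, D, E, G}.
{C}⁺: C→ADG adds A, D, G; AD→CE adds E → {A, C, D, E, G}.
Any other superkey contains one of these as a subset, so there are no further candidate keys.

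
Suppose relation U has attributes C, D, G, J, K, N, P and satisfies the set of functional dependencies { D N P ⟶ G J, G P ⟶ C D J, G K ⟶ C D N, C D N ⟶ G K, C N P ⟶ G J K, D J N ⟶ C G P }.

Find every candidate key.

{C, N, P}⁺: CNP→GJK adds G, J, K; GP→CDJ adds D → {C, D, G, J, K, N, P}. Minimal: {N, P}⁺ = {N, P}; {C, P}⁺ = {C, P}; {C, N}⁺ = {C, N} — none reach the full schema.
{D, J, N}⁺: DJN→CGP adds C, G, P; CDN→GK adds K → {C, D, G, J, K, N, P}. Minimal: {J, N}⁺ = {J, N}; {D, N}⁺ = {D, N}; {D, J}⁺ = {D, J} — none reach the full schema.
{D, N, P}⁺: DNP→GJ adds G, J; GP→CDJ adds C; CDN→GK adds K → {C, D, G, J, K, N, P}. Minimal: {N, P}⁺ = {N, P}; {D, P}⁺ = {D, P}; {D, N}⁺ = {D, N} — none reach the full schema.
{G, J, K}⁺: GK→CDN adds C, D, N; DJN→CGP adds P → {C, D, G, J, K, N, P}. Minimal: {J, K}⁺ = {J, K}; {G, K}⁺ = {C, D, G, K, N}; {G, J}⁺ = {G, J} — none reach the full schema.
{G, K, P}⁺: GP→CDJ adds C, D, J; GK→CDN adds N → {C, D, G, J, K, N, P}. Minimal: {K, P}⁺ = {K, P}; {G, P}⁺ = {C, D, G, J, P}; {G, K}⁺ = {C, D, G, K, N} — none reach the full schema.
{G, N, P}⁺: GP→CDJ adds C, D, J; CDN→GK adds K → {C, D, G, J, K, N, P}. Minimal: {N, P}⁺ = {N, P}; {G, P}⁺ = {C, D, G, J, P}; {G, N}⁺ = {G, N} — none reach the full schema.

{C, N, P}, {D, J, N}, {D, N, P}, {G, J, K}, {G, K, P}, {G, N, P}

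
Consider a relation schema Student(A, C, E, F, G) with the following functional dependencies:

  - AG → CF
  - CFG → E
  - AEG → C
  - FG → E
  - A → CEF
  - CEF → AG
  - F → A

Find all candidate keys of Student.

(A); (F)

{A}⁺: A→CEF adds C, E, F; CEF→AG adds G → {A, C, E, F, G}.
{F}⁺: F→A adds A; A→CEF adds C, E; CEF→AG adds G → {A, C, E, F, G}.
Any other superkey contains one of these as a subset, so there are no further candidate keys.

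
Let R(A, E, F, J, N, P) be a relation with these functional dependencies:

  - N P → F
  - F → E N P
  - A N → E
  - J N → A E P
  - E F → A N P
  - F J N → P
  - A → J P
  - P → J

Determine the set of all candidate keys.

{F}⁺: F→ENP adds E, N, P; EF→ANP adds A; A→JP adds J → {A, E, F, J, N, P}.
{A, N}⁺: AN→E adds E; A→JP adds J, P; NP→F adds F → {A, E, F, J, N, P}. Minimal: {N}⁺ = {N}; {A}⁺ = {A, J, P} — none reach the full schema.
{J, N}⁺: JN→AEP adds A, E, P; NP→F adds F → {A, E, F, J, N, P}. Minimal: {N}⁺ = {N}; {J}⁺ = {J} — none reach the full schema.
{N, P}⁺: NP→F adds F; F→ENP adds E; EF→ANP adds A; A→JP adds J → {A, E, F, J, N, P}. Minimal: {P}⁺ = {J, P}; {N}⁺ = {N} — none reach the full schema.

F, AN, JN, NP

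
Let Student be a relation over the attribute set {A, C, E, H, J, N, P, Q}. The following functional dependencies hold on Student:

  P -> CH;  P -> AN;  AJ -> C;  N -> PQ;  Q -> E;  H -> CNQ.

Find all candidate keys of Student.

(H, J), (J, N), (J, P)

Attribute J never appears on the right-hand side of any dependency, so J must belong to every candidate key.
{J}⁺ = {J}, which is not all of the schema, so we must add further attributes.
{H, J}⁺: H→CNQ adds C, N, Q; N→PQ adds P; Q→E adds E; P→AN adds A → {A, C, E, H, J, N, P, Q}. Minimal: {J}⁺ = {J}; {H}⁺ = {A, C, E, H, N, P, Q} — none reach the full schema.
{J, N}⁺: N→PQ adds P, Q; Q→E adds E; P→CH adds C, H; P→AN adds A → {A, C, E, H, J, N, P, Q}. Minimal: {N}⁺ = {A, C, E, H, N, P, Q}; {J}⁺ = {J} — none reach the full schema.
{J, P}⁺: P→CH adds C, H; P→AN adds A, N; N→PQ adds Q; Q→E adds E → {A, C, E, H, J, N, P, Q}. Minimal: {P}⁺ = {A, C, E, H, N, P, Q}; {J}⁺ = {J} — none reach the full schema.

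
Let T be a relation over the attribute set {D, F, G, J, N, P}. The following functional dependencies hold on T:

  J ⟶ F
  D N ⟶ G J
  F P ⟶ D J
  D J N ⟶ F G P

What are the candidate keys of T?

Attribute N never appears on the right-hand side of any dependency, so N must belong to every candidate key.
{N}⁺ = {N}, which is not all of the schema, so we must add further attributes.
{D, N}⁺: DN→GJ adds G, J; DJN→FGP adds F, P → {D, F, G, J, N, P}. Minimal: {N}⁺ = {N}; {D}⁺ = {D} — none reach the full schema.
{F, N, P}⁺: FP→DJ adds D, J; DJN→FGP adds G → {D, F, G, J, N, P}. Minimal: {N, P}⁺ = {N, P}; {F, P}⁺ = {D, F, J, P}; {F, N}⁺ = {F, N} — none reach the full schema.
{J, N, P}⁺: J→F adds F; FP→DJ adds D; DJN→FGP adds G → {D, F, G, J, N, P}. Minimal: {N, P}⁺ = {N, P}; {J, P}⁺ = {D, F, J, P}; {J, N}⁺ = {F, J, N} — none reach the full schema.
Any other superkey contains one of these as a subset, so there are no further candidate keys.

{D, N}; {F, N, P}; {J, N, P}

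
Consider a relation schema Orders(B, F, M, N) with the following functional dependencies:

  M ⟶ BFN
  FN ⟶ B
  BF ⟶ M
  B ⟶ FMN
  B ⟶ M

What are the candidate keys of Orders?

{B}; {M}; {F, N}

{B}⁺: B→FMN adds F, M, N → {B, F, M, N}.
{M}⁺: M→BFN adds B, F, N → {B, F, M, N}.
{F, N}⁺: FN→B adds B; BF→M adds M → {B, F, M, N}. Minimal: {N}⁺ = {N}; {F}⁺ = {F} — none reach the full schema.
Any other superkey contains one of these as a subset, so there are no further candidate keys.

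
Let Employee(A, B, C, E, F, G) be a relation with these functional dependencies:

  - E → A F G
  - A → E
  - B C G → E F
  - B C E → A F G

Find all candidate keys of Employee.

{A, B, C}; {B, C, E}; {B, C, G}

Attributes B, C never appear on any right-hand side, so every candidate key must contain {B, C}.
{B, C}⁺ = {B, C}, which is not all of the schema, so we must add further attributes.
{A, B, C}⁺: A→E adds E; BCE→AFG adds F, G → {A, B, C, E, F, G}. Minimal: {B, C}⁺ = {B, C}; {A, C}⁺ = {A, C, E, F, G}; {A, B}⁺ = {A, B, E, F, G} — none reach the full schema.
{B, C, E}⁺: E→AFG adds A, F, G → {A, B, C, E, F, G}. Minimal: {C, E}⁺ = {A, C, E, F, G}; {B, E}⁺ = {A, B, E, F, G}; {B, C}⁺ = {B, C} — none reach the full schema.
{B, C, G}⁺: BCG→EF adds E, F; BCE→AFG adds A → {A, B, C, E, F, G}. Minimal: {C, G}⁺ = {C, G}; {B, G}⁺ = {B, G}; {B, C}⁺ = {B, C} — none reach the full schema.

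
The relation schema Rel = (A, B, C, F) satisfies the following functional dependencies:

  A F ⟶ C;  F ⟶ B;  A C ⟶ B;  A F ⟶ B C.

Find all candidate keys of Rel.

AF

{A, F}⁺: AF→C adds C; F→B adds B → {A, B, C, F}. Minimal: {F}⁺ = {B, F}; {A}⁺ = {A} — none reach the full schema.
No other minimal superkey exists.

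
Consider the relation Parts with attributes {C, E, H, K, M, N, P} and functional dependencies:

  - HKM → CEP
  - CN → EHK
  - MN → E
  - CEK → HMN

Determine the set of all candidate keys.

{C, N}, {C, E, K}, {H, K, M}

{C, N}⁺: CN→EHK adds E, H, K; CEK→HMN adds M; HKM→CEP adds P → {C, E, H, K, M, N, P}. Minimal: {N}⁺ = {N}; {C}⁺ = {C} — none reach the full schema.
{C, E, K}⁺: CEK→HMN adds H, M, N; HKM→CEP adds P → {C, E, H, K, M, N, P}. Minimal: {E, K}⁺ = {E, K}; {C, K}⁺ = {C, K}; {C, E}⁺ = {C, E} — none reach the full schema.
{H, K, M}⁺: HKM→CEP adds C, E, P; CEK→HMN adds N → {C, E, H, K, M, N, P}. Minimal: {K, M}⁺ = {K, M}; {H, M}⁺ = {H, M}; {H, K}⁺ = {H, K} — none reach the full schema.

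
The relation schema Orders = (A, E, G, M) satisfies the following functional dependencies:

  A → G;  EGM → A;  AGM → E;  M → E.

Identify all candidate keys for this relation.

Attribute M never appears on the right-hand side of any dependency, so M must belong to every candidate key.
{M}⁺ = {E, M}, which is not all of the schema, so we must add further attributes.
{A, M}⁺: A→G adds G; AGM→E adds E → {A, E, G, M}.
{G, M}⁺: M→E adds E; EGM→A adds A → {A, E, G, M}.

{A, M}; {G, M}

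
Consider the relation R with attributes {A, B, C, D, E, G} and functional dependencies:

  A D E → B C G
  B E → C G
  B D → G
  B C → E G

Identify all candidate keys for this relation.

Attributes A, D never appear on any right-hand side, so every candidate key must contain {A, D}.
{A, D}⁺ = {A, D}, which is not all of the schema, so we must add further attributes.
{A, D, E}⁺: ADE→BCG adds B, C, G → {A, B, C, D, E, G}.
{A, B, C, D}⁺: BD→G adds G; BC→EG adds E → {A, B, C, D, E, G}.

ADE, ABCD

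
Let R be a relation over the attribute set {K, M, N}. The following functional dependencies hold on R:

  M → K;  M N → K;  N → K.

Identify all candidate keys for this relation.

(M, N)

Attributes M, N never appear on any right-hand side, so every candidate key must contain {M, N}.
{M, N}⁺ = {K, M, N}, which is all of the schema, so {M, N} is the only candidate key.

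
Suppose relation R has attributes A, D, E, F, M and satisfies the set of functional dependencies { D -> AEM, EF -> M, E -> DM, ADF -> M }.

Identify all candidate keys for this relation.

{D, F}; {E, F}

Attribute F never appears on the right-hand side of any dependency, so F must belong to every candidate key.
{F}⁺ = {F}, which is not all of the schema, so we must add further attributes.
{D, F}⁺: D→AEM adds A, E, M → {A, D, E, F, M}. Minimal: {F}⁺ = {F}; {D}⁺ = {A, D, E, M} — none reach the full schema.
{E, F}⁺: EF→M adds M; E→DM adds D; D→AEM adds A → {A, D, E, F, M}. Minimal: {F}⁺ = {F}; {E}⁺ = {A, D, E, M} — none reach the full schema.
Any other superkey contains one of these as a subset, so there are no further candidate keys.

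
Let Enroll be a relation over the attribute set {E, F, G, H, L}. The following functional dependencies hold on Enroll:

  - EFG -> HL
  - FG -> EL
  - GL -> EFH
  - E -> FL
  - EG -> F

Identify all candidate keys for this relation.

Attribute G never appears on the right-hand side of any dependency, so G must belong to every candidate key.
{G}⁺ = {G}, which is not all of the schema, so we must add further attributes.
{E, G}⁺: E→FL adds F, L; EFG→HL adds H → {E, F, G, H, L}.
{F, G}⁺: FG→EL adds E, L; GL→EFH adds H → {E, F, G, H, L}.
{G, L}⁺: GL→EFH adds E, F, H → {E, F, G, H, L}.
Any other superkey contains one of these as a subset, so there are no further candidate keys.

{E, G}; {F, G}; {G, L}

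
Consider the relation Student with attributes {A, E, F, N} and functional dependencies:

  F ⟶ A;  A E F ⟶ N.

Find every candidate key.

Attributes E, F never appear on any right-hand side, so every candidate key must contain {E, F}.
{E, F}⁺ = {A, E, F, N}, which is all of the schema, so {E, F} is the only candidate key.

{E, F}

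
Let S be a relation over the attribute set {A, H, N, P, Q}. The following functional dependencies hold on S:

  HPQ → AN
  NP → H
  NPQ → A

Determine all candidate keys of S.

Attributes P, Q never appear on any right-hand side, so every candidate key must contain {P, Q}.
{P, Q}⁺ = {P, Q}, which is not all of the schema, so we must add further attributes.
{H, P, Q}⁺: HPQ→AN adds A, N → {A, H, N, P, Q}.
{N, P, Q}⁺: NP→H adds H; NPQ→A adds A → {A, H, N, P, Q}.

{H, P, Q}, {N, P, Q}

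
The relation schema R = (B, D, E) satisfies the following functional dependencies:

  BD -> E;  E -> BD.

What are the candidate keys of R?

(E), (B, D)

{E}⁺: E→BD adds B, D → {B, D, E}.
{B, D}⁺: BD→E adds E → {B, D, E}. Minimal: {D}⁺ = {D}; {B}⁺ = {B} — none reach the full schema.
Any other superkey contains one of these as a subset, so there are no further candidate keys.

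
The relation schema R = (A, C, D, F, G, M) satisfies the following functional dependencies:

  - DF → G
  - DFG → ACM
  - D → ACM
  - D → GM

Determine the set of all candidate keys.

{D, F}⁺: DF→G adds G; DFG→ACM adds A, C, M → {A, C, D, F, G, M}. Minimal: {F}⁺ = {F}; {D}⁺ = {A, C, D, G, M} — none reach the full schema.
No other minimal superkey exists.

{D, F}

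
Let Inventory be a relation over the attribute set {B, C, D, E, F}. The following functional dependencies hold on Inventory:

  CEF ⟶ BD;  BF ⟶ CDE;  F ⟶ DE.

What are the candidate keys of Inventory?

BF, CF

Attribute F never appears on the right-hand side of any dependency, so F must belong to every candidate key.
{F}⁺ = {D, E, F}, which is not all of the schema, so we must add further attributes.
{B, F}⁺: BF→CDE adds C, D, E → {B, C, D, E, F}. Minimal: {F}⁺ = {D, E, F}; {B}⁺ = {B} — none reach the full schema.
{C, F}⁺: F→DE adds D, E; CEF→BD adds B → {B, C, D, E, F}. Minimal: {F}⁺ = {D, E, F}; {C}⁺ = {C} — none reach the full schema.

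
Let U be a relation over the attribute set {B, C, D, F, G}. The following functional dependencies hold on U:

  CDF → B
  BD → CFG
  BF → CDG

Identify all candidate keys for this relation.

{B, D}⁺: BD→CFG adds C, F, G → {B, C, D, F, G}. Minimal: {D}⁺ = {D}; {B}⁺ = {B} — none reach the full schema.
{B, F}⁺: BF→CDG adds C, D, G → {B, C, D, F, G}. Minimal: {F}⁺ = {F}; {B}⁺ = {B} — none reach the full schema.
{C, D, F}⁺: CDF→B adds B; BD→CFG adds G → {B, C, D, F, G}. Minimal: {D, F}⁺ = {D, F}; {C, F}⁺ = {C, F}; {C, D}⁺ = {C, D} — none reach the full schema.

{B, D}; {B, F}; {C, D, F}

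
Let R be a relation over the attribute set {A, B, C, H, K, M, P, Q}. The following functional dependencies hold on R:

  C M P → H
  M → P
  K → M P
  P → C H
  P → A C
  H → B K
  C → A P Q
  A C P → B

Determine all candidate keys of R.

{C}; {H}; {K}; {M}; {P}

{C}⁺: C→APQ adds A, P, Q; ACP→B adds B; P→CH adds H; H→BK adds K; K→MP adds M → {A, B, C, H, K, M, P, Q}.
{H}⁺: H→BK adds B, K; K→MP adds M, P; P→CH adds C; P→AC adds A; C→APQ adds Q → {A, B, C, H, K, M, P, Q}.
{K}⁺: K→MP adds M, P; P→CH adds C, H; P→AC adds A; H→BK adds B; C→APQ adds Q → {A, B, C, H, K, M, P, Q}.
{M}⁺: M→P adds P; P→CH adds C, H; P→AC adds A; H→BK adds B, K; C→APQ adds Q → {A, B, C, H, K, M, P, Q}.
{P}⁺: P→CH adds C, H; P→AC adds A; H→BK adds B, K; C→APQ adds Q; K→MP adds M → {A, B, C, H, K, M, P, Q}.
Any other superkey contains one of these as a subset, so there are no further candidate keys.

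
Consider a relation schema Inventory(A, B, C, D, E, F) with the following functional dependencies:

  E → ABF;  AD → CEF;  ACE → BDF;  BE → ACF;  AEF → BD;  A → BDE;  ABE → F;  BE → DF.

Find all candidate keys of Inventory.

(A), (E)

{A}⁺: A→BDE adds B, D, E; ABE→F adds F; AD→CEF adds C → {A, B, C, D, E, F}.
{E}⁺: E→ABF adds A, B, F; BE→ACF adds C; AEF→BD adds D → {A, B, C, D, E, F}.
Any other superkey contains one of these as a subset, so there are no further candidate keys.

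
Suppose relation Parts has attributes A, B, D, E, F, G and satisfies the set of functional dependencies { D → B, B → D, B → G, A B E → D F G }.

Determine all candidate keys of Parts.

Attributes A, E never appear on any right-hand side, so every candidate key must contain {A, E}.
{A, E}⁺ = {A, E}, which is not all of the schema, so we must add further attributes.
{A, B, E}⁺: B→D adds D; B→G adds G; ABE→DFG adds F → {A, B, D, E, F, G}. Minimal: {B, E}⁺ = {B, D, E, G}; {A, E}⁺ = {A, E}; {A, B}⁺ = {A, B, D, G} — none reach the full schema.
{A, D, E}⁺: D→B adds B; B→G adds G; ABE→DFG adds F → {A, B, D, E, F, G}. Minimal: {D, E}⁺ = {B, D, E, G}; {A, E}⁺ = {A, E}; {A, D}⁺ = {A, B, D, G} — none reach the full schema.

ABE, ADE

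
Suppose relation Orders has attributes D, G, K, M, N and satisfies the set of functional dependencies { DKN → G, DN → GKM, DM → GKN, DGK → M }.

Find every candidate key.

{D, M}, {D, N}, {D, G, K}

Attribute D never appears on the right-hand side of any dependency, so D must belong to every candidate key.
{D}⁺ = {D}, which is not all of the schema, so we must add further attributes.
{D, M}⁺: DM→GKN adds G, K, N → {D, G, K, M, N}. Minimal: {M}⁺ = {M}; {D}⁺ = {D} — none reach the full schema.
{D, N}⁺: DN→GKM adds G, K, M → {D, G, K, M, N}. Minimal: {N}⁺ = {N}; {D}⁺ = {D} — none reach the full schema.
{D, G, K}⁺: DGK→M adds M; DM→GKN adds N → {D, G, K, M, N}. Minimal: {G, K}⁺ = {G, K}; {D, K}⁺ = {D, K}; {D, G}⁺ = {D, G} — none reach the full schema.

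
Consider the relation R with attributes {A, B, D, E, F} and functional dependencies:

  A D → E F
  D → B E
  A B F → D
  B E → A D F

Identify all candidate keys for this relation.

{D}⁺: D→BE adds B, E; BE→ADF adds A, F → {A, B, D, E, F}.
{B, E}⁺: BE→ADF adds A, D, F → {A, B, D, E, F}. Minimal: {E}⁺ = {E}; {B}⁺ = {B} — none reach the full schema.
{A, B, F}⁺: ABF→D adds D; AD→EF adds E → {A, B, D, E, F}. Minimal: {B, F}⁺ = {B, F}; {A, F}⁺ = {A, F}; {A, B}⁺ = {A, B} — none reach the full schema.

{D}, {B, E}, {A, B, F}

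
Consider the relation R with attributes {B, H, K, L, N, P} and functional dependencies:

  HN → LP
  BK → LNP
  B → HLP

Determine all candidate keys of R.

BK

{B, K}⁺: BK→LNP adds L, N, P; B→HLP adds H → {B, H, K, L, N, P}. Minimal: {K}⁺ = {K}; {B}⁺ = {B, H, L, P} — none reach the full schema.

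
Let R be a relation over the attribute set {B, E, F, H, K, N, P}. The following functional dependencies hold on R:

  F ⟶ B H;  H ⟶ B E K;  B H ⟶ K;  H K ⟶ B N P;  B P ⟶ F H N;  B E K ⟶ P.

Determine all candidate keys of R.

{F}⁺: F→BH adds B, H; H→BEK adds E, K; HK→BNP adds N, P → {B, E, F, H, K, N, P}.
{H}⁺: H→BEK adds B, E, K; HK→BNP adds N, P; BP→FHN adds F → {B, E, F, H, K, N, P}.
{B, P}⁺: BP→FHN adds F, H, N; H→BEK adds E, K → {B, E, F, H, K, N, P}. Minimal: {P}⁺ = {P}; {B}⁺ = {B} — none reach the full schema.
{B, E, K}⁺: BEK→P adds P; BP→FHN adds F, H, N → {B, E, F, H, K, N, P}. Minimal: {E, K}⁺ = {E, K}; {B, K}⁺ = {B, K}; {B, E}⁺ = {B, E} — none reach the full schema.
Any other superkey contains one of these as a subset, so there are no further candidate keys.

{F}; {H}; {B, P}; {B, E, K}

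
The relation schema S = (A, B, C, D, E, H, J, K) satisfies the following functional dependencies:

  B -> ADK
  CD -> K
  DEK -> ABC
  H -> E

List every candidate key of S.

(B, H, J), (C, D, H, J), (D, H, J, K)

Attributes H, J never appear on any right-hand side, so every candidate key must contain {H, J}.
{H, J}⁺ = {E, H, J}, which is not all of the schema, so we must add further attributes.
{B, H, J}⁺: B→ADK adds A, D, K; H→E adds E; DEK→ABC adds C → {A, B, C, D, E, H, J, K}.
{C, D, H, J}⁺: CD→K adds K; H→E adds E; DEK→ABC adds A, B → {A, B, C, D, E, H, J, K}.
{D, H, J, K}⁺: H→E adds E; DEK→ABC adds A, B, C → {A, B, C, D, E, H, J, K}.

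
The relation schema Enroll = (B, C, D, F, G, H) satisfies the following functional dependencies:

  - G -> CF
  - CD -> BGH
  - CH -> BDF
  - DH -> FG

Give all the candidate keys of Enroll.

{C, D}⁺: CD→BGH adds B, G, H; CH→BDF adds F → {B, C, D, F, G, H}. Minimal: {D}⁺ = {D}; {C}⁺ = {C} — none reach the full schema.
{C, H}⁺: CH→BDF adds B, D, F; DH→FG adds G → {B, C, D, F, G, H}. Minimal: {H}⁺ = {H}; {C}⁺ = {C} — none reach the full schema.
{D, G}⁺: G→CF adds C, F; CD→BGH adds B, H → {B, C, D, F, G, H}. Minimal: {G}⁺ = {C, F, G}; {D}⁺ = {D} — none reach the full schema.
{D, H}⁺: DH→FG adds F, G; G→CF adds C; CD→BGH adds B → {B, C, D, F, G, H}. Minimal: {H}⁺ = {H}; {D}⁺ = {D} — none reach the full schema.
{G, H}⁺: G→CF adds C, F; CH→BDF adds B, D → {B, C, D, F, G, H}. Minimal: {H}⁺ = {H}; {G}⁺ = {C, F, G} — none reach the full schema.
Any other superkey contains one of these as a subset, so there are no further candidate keys.

CD; CH; DG; DH; GH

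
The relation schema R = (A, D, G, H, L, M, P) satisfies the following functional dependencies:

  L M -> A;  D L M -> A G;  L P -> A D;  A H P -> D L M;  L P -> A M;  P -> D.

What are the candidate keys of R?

Attributes H, P never appear on any right-hand side, so every candidate key must contain {H, P}.
{H, P}⁺ = {D, H, P}, which is not all of the schema, so we must add further attributes.
{A, H, P}⁺: AHP→DLM adds D, L, M; DLM→AG adds G → {A, D, G, H, L, M, P}. Minimal: {H, P}⁺ = {D, H, P}; {A, P}⁺ = {A, D, P}; {A, H}⁺ = {A, H} — none reach the full schema.
{H, L, P}⁺: LP→AD adds A, D; AHP→DLM adds M; DLM→AG adds G → {A, D, G, H, L, M, P}. Minimal: {L, P}⁺ = {A, D, G, L, M, P}; {H, P}⁺ = {D, H, P}; {H, L}⁺ = {H, L} — none reach the full schema.

AHP; HLP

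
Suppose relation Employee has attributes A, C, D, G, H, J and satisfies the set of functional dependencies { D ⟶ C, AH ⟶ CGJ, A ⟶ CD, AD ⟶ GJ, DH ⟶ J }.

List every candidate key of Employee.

AH

{A, H}⁺: AH→CGJ adds C, G, J; A→CD adds D → {A, C, D, G, H, J}. Minimal: {H}⁺ = {H}; {A}⁺ = {A, C, D, G, J} — none reach the full schema.
No other minimal superkey exists.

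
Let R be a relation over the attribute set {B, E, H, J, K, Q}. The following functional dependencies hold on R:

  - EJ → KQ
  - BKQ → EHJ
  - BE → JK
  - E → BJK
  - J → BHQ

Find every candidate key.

{E}⁺: E→BJK adds B, J, K; J→BHQ adds H, Q → {B, E, H, J, K, Q}.
{J, K}⁺: J→BHQ adds B, H, Q; BKQ→EHJ adds E → {B, E, H, J, K, Q}. Minimal: {K}⁺ = {K}; {J}⁺ = {B, H, J, Q} — none reach the full schema.
{B, K, Q}⁺: BKQ→EHJ adds E, H, J → {B, E, H, J, K, Q}. Minimal: {K, Q}⁺ = {K, Q}; {B, Q}⁺ = {B, Q}; {B, K}⁺ = {B, K} — none reach the full schema.

E; JK; BKQ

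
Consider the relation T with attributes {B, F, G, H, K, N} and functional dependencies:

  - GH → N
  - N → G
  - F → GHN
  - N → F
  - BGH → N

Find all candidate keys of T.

{B, F, K}; {B, K, N}; {B, G, H, K}

{B, F, K}⁺: F→GHN adds G, H, N → {B, F, G, H, K, N}. Minimal: {F, K}⁺ = {F, G, H, K, N}; {B, K}⁺ = {B, K}; {B, F}⁺ = {B, F, G, H, N} — none reach the full schema.
{B, K, N}⁺: N→G adds G; N→F adds F; F→GHN adds H → {B, F, G, H, K, N}. Minimal: {K, N}⁺ = {F, G, H, K, N}; {B, N}⁺ = {B, F, G, H, N}; {B, K}⁺ = {B, K} — none reach the full schema.
{B, G, H, K}⁺: GH→N adds N; N→F adds F → {B, F, G, H, K, N}. Minimal: {G, H, K}⁺ = {F, G, H, K, N}; {B, H, K}⁺ = {B, H, K}; {B, G, K}⁺ = {B, G, K}; … — none reach the full schema.
Any other superkey contains one of these as a subset, so there are no further candidate keys.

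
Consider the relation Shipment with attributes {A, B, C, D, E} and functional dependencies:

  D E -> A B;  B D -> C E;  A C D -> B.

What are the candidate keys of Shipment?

{B, D}; {D, E}; {A, C, D}

Attribute D never appears on the right-hand side of any dependency, so D must belong to every candidate key.
{D}⁺ = {D}, which is not all of the schema, so we must add further attributes.
{B, D}⁺: BD→CE adds C, E; DE→AB adds A → {A, B, C, D, E}. Minimal: {D}⁺ = {D}; {B}⁺ = {B} — none reach the full schema.
{D, E}⁺: DE→AB adds A, B; BD→CE adds C → {A, B, C, D, E}. Minimal: {E}⁺ = {E}; {D}⁺ = {D} — none reach the full schema.
{A, C, D}⁺: ACD→B adds B; BD→CE adds E → {A, B, C, D, E}. Minimal: {C, D}⁺ = {C, D}; {A, D}⁺ = {A, D}; {A, C}⁺ = {A, C} — none reach the full schema.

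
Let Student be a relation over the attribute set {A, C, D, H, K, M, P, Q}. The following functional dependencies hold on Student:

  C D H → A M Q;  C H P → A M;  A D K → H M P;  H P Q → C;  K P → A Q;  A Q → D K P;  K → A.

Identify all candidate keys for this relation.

{A, Q}⁺: AQ→DKP adds D, K, P; ADK→HMP adds H, M; HPQ→C adds C → {A, C, D, H, K, M, P, Q}. Minimal: {Q}⁺ = {Q}; {A}⁺ = {A} — none reach the full schema.
{D, K}⁺: K→A adds A; ADK→HMP adds H, M, P; KP→AQ adds Q; HPQ→C adds C → {A, C, D, H, K, M, P, Q}. Minimal: {K}⁺ = {A, K}; {D}⁺ = {D} — none reach the full schema.
{K, P}⁺: KP→AQ adds A, Q; AQ→DKP adds D; ADK→HMP adds H, M; HPQ→C adds C → {A, C, D, H, K, M, P, Q}. Minimal: {P}⁺ = {P}; {K}⁺ = {A, K} — none reach the full schema.
{K, Q}⁺: K→A adds A; AQ→DKP adds D, P; ADK→HMP adds H, M; HPQ→C adds C → {A, C, D, H, K, M, P, Q}. Minimal: {Q}⁺ = {Q}; {K}⁺ = {A, K} — none reach the full schema.
{C, D, H}⁺: CDH→AMQ adds A, M, Q; AQ→DKP adds K, P → {A, C, D, H, K, M, P, Q}. Minimal: {D, H}⁺ = {D, H}; {C, H}⁺ = {C, H}; {C, D}⁺ = {C, D} — none reach the full schema.
{H, P, Q}⁺: HPQ→C adds C; CHP→AM adds A, M; AQ→DKP adds D, K → {A, C, D, H, K, M, P, Q}. Minimal: {P, Q}⁺ = {P, Q}; {H, Q}⁺ = {H, Q}; {H, P}⁺ = {H, P} — none reach the full schema.
Any other superkey contains one of these as a subset, so there are no further candidate keys.

(A, Q); (D, K); (K, P); (K, Q); (C, D, H); (H, P, Q)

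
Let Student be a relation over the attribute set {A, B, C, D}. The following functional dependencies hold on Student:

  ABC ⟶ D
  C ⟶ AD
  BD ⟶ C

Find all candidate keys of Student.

Attribute B never appears on the right-hand side of any dependency, so B must belong to every candidate key.
{B}⁺ = {B}, which is not all of the schema, so we must add further attributes.
{B, C}⁺: C→AD adds A, D → {A, B, C, D}. Minimal: {C}⁺ = {A, C, D}; {B}⁺ = {B} — none reach the full schema.
{B, D}⁺: BD→C adds C; C→AD adds A → {A, B, C, D}. Minimal: {D}⁺ = {D}; {B}⁺ = {B} — none reach the full schema.

(B, C); (B, D)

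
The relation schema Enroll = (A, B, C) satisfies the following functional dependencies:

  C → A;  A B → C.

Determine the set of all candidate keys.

{A, B}, {B, C}

Attribute B never appears on the right-hand side of any dependency, so B must belong to every candidate key.
{B}⁺ = {B}, which is not all of the schema, so we must add further attributes.
{A, B}⁺: AB→C adds C → {A, B, C}. Minimal: {B}⁺ = {B}; {A}⁺ = {A} — none reach the full schema.
{B, C}⁺: C→A adds A → {A, B, C}. Minimal: {C}⁺ = {A, C}; {B}⁺ = {B} — none reach the full schema.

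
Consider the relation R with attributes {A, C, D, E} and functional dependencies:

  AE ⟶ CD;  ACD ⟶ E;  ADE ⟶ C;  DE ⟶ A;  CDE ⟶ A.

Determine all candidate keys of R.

{A, E}⁺: AE→CD adds C, D → {A, C, D, E}. Minimal: {E}⁺ = {E}; {A}⁺ = {A} — none reach the full schema.
{D, E}⁺: DE→A adds A; AE→CD adds C → {A, C, D, E}. Minimal: {E}⁺ = {E}; {D}⁺ = {D} — none reach the full schema.
{A, C, D}⁺: ACD→E adds E → {A, C, D, E}. Minimal: {C, D}⁺ = {C, D}; {A, D}⁺ = {A, D}; {A, C}⁺ = {A, C} — none reach the full schema.

(A, E), (D, E), (A, C, D)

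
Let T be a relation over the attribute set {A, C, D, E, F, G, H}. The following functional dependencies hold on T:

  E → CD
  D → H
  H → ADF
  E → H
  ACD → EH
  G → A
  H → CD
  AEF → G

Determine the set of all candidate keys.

{D}⁺: D→H adds H; H→ADF adds A, F; H→CD adds C; ACD→EH adds E; AEF→G adds G → {A, C, D, E, F, G, H}.
{E}⁺: E→CD adds C, D; D→H adds H; H→ADF adds A, F; AEF→G adds G → {A, C, D, E, F, G, H}.
{H}⁺: H→ADF adds A, D, F; H→CD adds C; ACD→EH adds E; AEF→G adds G → {A, C, D, E, F, G, H}.

(D), (E), (H)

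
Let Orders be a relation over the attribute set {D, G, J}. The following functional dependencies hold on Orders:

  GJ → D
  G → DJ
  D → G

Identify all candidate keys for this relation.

{D}⁺: D→G adds G; G→DJ adds J → {D, G, J}.
{G}⁺: G→DJ adds D, J → {D, G, J}.

{D}; {G}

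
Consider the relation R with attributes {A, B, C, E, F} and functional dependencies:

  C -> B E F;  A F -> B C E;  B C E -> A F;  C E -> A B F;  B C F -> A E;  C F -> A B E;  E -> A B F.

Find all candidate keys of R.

{C}⁺: C→BEF adds B, E, F; BCE→AF adds A → {A, B, C, E, F}.
{E}⁺: E→ABF adds A, B, F; AF→BCE adds C → {A, B, C, E, F}.
{A, F}⁺: AF→BCE adds B, C, E → {A, B, C, E, F}. Minimal: {F}⁺ = {F}; {A}⁺ = {A} — none reach the full schema.

C; E; AF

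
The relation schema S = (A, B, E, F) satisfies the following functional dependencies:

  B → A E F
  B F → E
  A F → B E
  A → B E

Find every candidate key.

(A), (B)

{A}⁺: A→BE adds B, E; B→AEF adds F → {A, B, E, F}.
{B}⁺: B→AEF adds A, E, F → {A, B, E, F}.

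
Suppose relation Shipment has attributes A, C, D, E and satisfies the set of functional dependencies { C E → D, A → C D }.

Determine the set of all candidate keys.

{A, E}

Attributes A, E never appear on any right-hand side, so every candidate key must contain {A, E}.
{A, E}⁺ = {A, C, D, E}, which is all of the schema, so {A, E} is the only candidate key.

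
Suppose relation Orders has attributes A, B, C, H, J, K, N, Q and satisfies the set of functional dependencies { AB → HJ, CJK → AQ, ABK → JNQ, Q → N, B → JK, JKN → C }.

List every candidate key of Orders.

AB; BC; BN; BQ

Attribute B never appears on the right-hand side of any dependency, so B must belong to every candidate key.
{B}⁺ = {B, J, K}, which is not all of the schema, so we must add further attributes.
{A, B}⁺: AB→HJ adds H, J; B→JK adds K; ABK→JNQ adds N, Q; JKN→C adds C → {A, B, C, H, J, K, N, Q}.
{B, C}⁺: B→JK adds J, K; CJK→AQ adds A, Q; ABK→JNQ adds N; AB→HJ adds H → {A, B, C, H, J, K, N, Q}.
{B, N}⁺: B→JK adds J, K; JKN→C adds C; CJK→AQ adds A, Q; AB→HJ adds H → {A, B, C, H, J, K, N, Q}.
{B, Q}⁺: Q→N adds N; B→JK adds J, K; JKN→C adds C; CJK→AQ adds A; AB→HJ adds H → {A, B, C, H, J, K, N, Q}.
Any other superkey contains one of these as a subset, so there are no further candidate keys.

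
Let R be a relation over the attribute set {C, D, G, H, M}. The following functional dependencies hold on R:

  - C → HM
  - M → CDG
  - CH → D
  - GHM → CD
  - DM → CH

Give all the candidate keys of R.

(C), (M)

{C}⁺: C→HM adds H, M; M→CDG adds D, G → {C, D, G, H, M}.
{M}⁺: M→CDG adds C, D, G; DM→CH adds H → {C, D, G, H, M}.
Any other superkey contains one of these as a subset, so there are no further candidate keys.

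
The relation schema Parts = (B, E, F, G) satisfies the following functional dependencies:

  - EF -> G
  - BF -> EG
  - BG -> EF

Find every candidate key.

Attribute B never appears on the right-hand side of any dependency, so B must belong to every candidate key.
{B}⁺ = {B}, which is not all of the schema, so we must add further attributes.
{B, F}⁺: BF→EG adds E, G → {B, E, F, G}. Minimal: {F}⁺ = {F}; {B}⁺ = {B} — none reach the full schema.
{B, G}⁺: BG→EF adds E, F → {B, E, F, G}. Minimal: {G}⁺ = {G}; {B}⁺ = {B} — none reach the full schema.
Any other superkey contains one of these as a subset, so there are no further candidate keys.

{B, F}, {B, G}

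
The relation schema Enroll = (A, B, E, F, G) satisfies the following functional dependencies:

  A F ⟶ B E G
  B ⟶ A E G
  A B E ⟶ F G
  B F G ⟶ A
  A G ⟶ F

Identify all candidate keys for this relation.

{B}, {A, F}, {A, G}

{B}⁺: B→AEG adds A, E, G; ABE→FG adds F → {A, B, E, F, G}.
{A, F}⁺: AF→BEG adds B, E, G → {A, B, E, F, G}.
{A, G}⁺: AG→F adds F; AF→BEG adds B, E → {A, B, E, F, G}.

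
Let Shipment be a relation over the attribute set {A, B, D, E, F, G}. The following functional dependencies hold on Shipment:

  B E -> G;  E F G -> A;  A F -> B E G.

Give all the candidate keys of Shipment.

{A, D, F}, {B, D, E, F}, {D, E, F, G}

{A, D, F}⁺: AF→BEG adds B, E, G → {A, B, D, E, F, G}. Minimal: {D, F}⁺ = {D, F}; {A, F}⁺ = {A, B, E, F, G}; {A, D}⁺ = {A, D} — none reach the full schema.
{B, D, E, F}⁺: BE→G adds G; EFG→A adds A → {A, B, D, E, F, G}. Minimal: {D, E, F}⁺ = {D, E, F}; {B, E, F}⁺ = {A, B, E, F, G}; {B, D, F}⁺ = {B, D, F}; … — none reach the full schema.
{D, E, F, G}⁺: EFG→A adds A; AF→BEG adds B → {A, B, D, E, F, G}. Minimal: {E, F, G}⁺ = {A, B, E, F, G}; {D, F, G}⁺ = {D, F, G}; {D, E, G}⁺ = {D, E, G}; … — none reach the full schema.
Any other superkey contains one of these as a subset, so there are no further candidate keys.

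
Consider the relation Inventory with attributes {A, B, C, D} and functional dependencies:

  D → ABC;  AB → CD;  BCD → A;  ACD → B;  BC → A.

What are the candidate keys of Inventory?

{D}⁺: D→ABC adds A, B, C → {A, B, C, D}.
{A, B}⁺: AB→CD adds C, D → {A, B, C, D}. Minimal: {B}⁺ = {B}; {A}⁺ = {A} — none reach the full schema.
{B, C}⁺: BC→A adds A; AB→CD adds D → {A, B, C, D}. Minimal: {C}⁺ = {C}; {B}⁺ = {B} — none reach the full schema.
Any other superkey contains one of these as a subset, so there are no further candidate keys.

D, AB, BC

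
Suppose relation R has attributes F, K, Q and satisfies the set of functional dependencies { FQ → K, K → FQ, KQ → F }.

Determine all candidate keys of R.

{K}⁺: K→FQ adds F, Q → {F, K, Q}.
{F, Q}⁺: FQ→K adds K → {F, K, Q}.
Any other superkey contains one of these as a subset, so there are no further candidate keys.

{K}, {F, Q}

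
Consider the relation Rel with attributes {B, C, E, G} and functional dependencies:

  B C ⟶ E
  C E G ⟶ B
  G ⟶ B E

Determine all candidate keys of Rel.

(C, G)

{C, G}⁺: G→BE adds B, E → {B, C, E, G}. Minimal: {G}⁺ = {B, E, G}; {C}⁺ = {C} — none reach the full schema.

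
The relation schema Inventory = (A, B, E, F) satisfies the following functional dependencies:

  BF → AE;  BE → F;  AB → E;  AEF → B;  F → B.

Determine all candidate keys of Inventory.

{F}⁺: F→B adds B; BF→AE adds A, E → {A, B, E, F}.
{A, B}⁺: AB→E adds E; BE→F adds F → {A, B, E, F}.
{B, E}⁺: BE→F adds F; BF→AE adds A → {A, B, E, F}.

{F}; {A, B}; {B, E}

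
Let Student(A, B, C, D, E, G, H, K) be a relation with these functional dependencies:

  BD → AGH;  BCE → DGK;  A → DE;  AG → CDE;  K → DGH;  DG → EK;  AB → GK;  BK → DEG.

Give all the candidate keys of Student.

Attribute B never appears on the right-hand side of any dependency, so B must belong to every candidate key.
{B}⁺ = {B}, which is not all of the schema, so we must add further attributes.
{A, B}⁺: A→DE adds D, E; AB→GK adds G, K; BD→AGH adds H; AG→CDE adds C → {A, B, C, D, E, G, H, K}. Minimal: {B}⁺ = {B}; {A}⁺ = {A, D, E} — none reach the full schema.
{B, D}⁺: BD→AGH adds A, G, H; A→DE adds E; AG→CDE adds C; DG→EK adds K → {A, B, C, D, E, G, H, K}. Minimal: {D}⁺ = {D}; {B}⁺ = {B} — none reach the full schema.
{B, K}⁺: K→DGH adds D, G, H; DG→EK adds E; BD→AGH adds A; AG→CDE adds C → {A, B, C, D, E, G, H, K}. Minimal: {K}⁺ = {D, E, G, H, K}; {B}⁺ = {B} — none reach the full schema.
{B, C, E}⁺: BCE→DGK adds D, G, K; K→DGH adds H; BD→AGH adds A → {A, B, C, D, E, G, H, K}. Minimal: {C, E}⁺ = {C, E}; {B, E}⁺ = {B, E}; {B, C}⁺ = {B, C} — none reach the full schema.
Any other superkey contains one of these as a subset, so there are no further candidate keys.

{A, B}, {B, D}, {B, K}, {B, C, E}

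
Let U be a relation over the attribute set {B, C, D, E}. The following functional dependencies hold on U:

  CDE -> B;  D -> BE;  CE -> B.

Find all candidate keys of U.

Attributes C, D never appear on any right-hand side, so every candidate key must contain {C, D}.
{C, D}⁺ = {B, C, D, E}, which is all of the schema, so {C, D} is the only candidate key.

CD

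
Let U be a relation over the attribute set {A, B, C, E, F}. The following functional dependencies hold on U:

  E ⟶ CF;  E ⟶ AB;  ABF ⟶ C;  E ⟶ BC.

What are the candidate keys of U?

Attribute E never appears on the right-hand side of any dependency, so E must belong to every candidate key.
{E}⁺ = {A, B, C, E, F}, which is all of the schema, so {E} is the only candidate key.

(E)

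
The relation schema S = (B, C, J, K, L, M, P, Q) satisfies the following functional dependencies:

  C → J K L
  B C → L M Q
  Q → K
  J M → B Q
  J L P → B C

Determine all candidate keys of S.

(C, P), (J, L, P)

{C, P}⁺: C→JKL adds J, K, L; JLP→BC adds B; BC→LMQ adds M, Q → {B, C, J, K, L, M, P, Q}. Minimal: {P}⁺ = {P}; {C}⁺ = {C, J, K, L} — none reach the full schema.
{J, L, P}⁺: JLP→BC adds B, C; C→JKL adds K; BC→LMQ adds M, Q → {B, C, J, K, L, M, P, Q}. Minimal: {L, P}⁺ = {L, P}; {J, P}⁺ = {J, P}; {J, L}⁺ = {J, L} — none reach the full schema.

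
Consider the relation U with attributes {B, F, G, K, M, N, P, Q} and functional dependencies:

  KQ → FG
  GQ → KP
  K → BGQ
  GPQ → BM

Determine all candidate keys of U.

KN, GNQ

Attribute N never appears on the right-hand side of any dependency, so N must belong to every candidate key.
{N}⁺ = {N}, which is not all of the schema, so we must add further attributes.
{K, N}⁺: K→BGQ adds B, G, Q; KQ→FG adds F; GQ→KP adds P; GPQ→BM adds M → {B, F, G, K, M, N, P, Q}.
{G, N, Q}⁺: GQ→KP adds K, P; K→BGQ adds B; GPQ→BM adds M; KQ→FG adds F → {B, F, G, K, M, N, P, Q}.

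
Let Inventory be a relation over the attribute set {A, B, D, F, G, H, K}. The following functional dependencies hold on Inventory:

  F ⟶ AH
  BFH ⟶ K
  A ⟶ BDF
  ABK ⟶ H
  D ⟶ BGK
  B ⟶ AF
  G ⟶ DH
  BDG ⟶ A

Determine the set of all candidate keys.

{A}⁺: A→BDF adds B, D, F; D→BGK adds G, K; G→DH adds H → {A, B, D, F, G, H, K}.
{B}⁺: B→AF adds A, F; F→AH adds H; BFH→K adds K; A→BDF adds D; D→BGK adds G → {A, B, D, F, G, H, K}.
{D}⁺: D→BGK adds B, G, K; B→AF adds A, F; G→DH adds H → {A, B, D, F, G, H, K}.
{F}⁺: F→AH adds A, H; A→BDF adds B, D; D→BGK adds G, K → {A, B, D, F, G, H, K}.
{G}⁺: G→DH adds D, H; D→BGK adds B, K; B→AF adds A, F → {A, B, D, F, G, H, K}.

(A), (B), (D), (F), (G)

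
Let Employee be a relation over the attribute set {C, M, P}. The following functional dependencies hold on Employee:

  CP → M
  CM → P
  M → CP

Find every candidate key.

M, CP

{M}⁺: M→CP adds C, P → {C, M, P}.
{C, P}⁺: CP→M adds M → {C, M, P}. Minimal: {P}⁺ = {P}; {C}⁺ = {C} — none reach the full schema.
Any other superkey contains one of these as a subset, so there are no further candidate keys.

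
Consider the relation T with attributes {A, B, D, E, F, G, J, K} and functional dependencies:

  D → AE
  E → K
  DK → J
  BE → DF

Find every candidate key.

BDG, BEG

{B, D, G}⁺: D→AE adds A, E; E→K adds K; DK→J adds J; BE→DF adds F → {A, B, D, E, F, G, J, K}.
{B, E, G}⁺: E→K adds K; BE→DF adds D, F; D→AE adds A; DK→J adds J → {A, B, D, E, F, G, J, K}.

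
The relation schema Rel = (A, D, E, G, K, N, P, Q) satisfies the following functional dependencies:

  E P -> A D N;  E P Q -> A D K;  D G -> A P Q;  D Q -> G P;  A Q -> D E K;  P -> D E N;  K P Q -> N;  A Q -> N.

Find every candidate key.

{A, Q}⁺: AQ→DEK adds D, E, K; AQ→N adds N; DQ→GP adds G, P → {A, D, E, G, K, N, P, Q}. Minimal: {Q}⁺ = {Q}; {A}⁺ = {A} — none reach the full schema.
{D, G}⁺: DG→APQ adds A, P, Q; AQ→DEK adds E, K; P→DEN adds N → {A, D, E, G, K, N, P, Q}. Minimal: {G}⁺ = {G}; {D}⁺ = {D} — none reach the full schema.
{D, Q}⁺: DQ→GP adds G, P; P→DEN adds E, N; EP→ADN adds A; EPQ→ADK adds K → {A, D, E, G, K, N, P, Q}. Minimal: {Q}⁺ = {Q}; {D}⁺ = {D} — none reach the full schema.
{G, P}⁺: P→DEN adds D, E, N; EP→ADN adds A; DG→APQ adds Q; AQ→DEK adds K → {A, D, E, G, K, N, P, Q}. Minimal: {P}⁺ = {A, D, E, N, P}; {G}⁺ = {G} — none reach the full schema.
{P, Q}⁺: P→DEN adds D, E, N; EP→ADN adds A; EPQ→ADK adds K; DQ→GP adds G → {A, D, E, G, K, N, P, Q}. Minimal: {Q}⁺ = {Q}; {P}⁺ = {A, D, E, N, P} — none reach the full schema.

(A, Q); (D, G); (D, Q); (G, P); (P, Q)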